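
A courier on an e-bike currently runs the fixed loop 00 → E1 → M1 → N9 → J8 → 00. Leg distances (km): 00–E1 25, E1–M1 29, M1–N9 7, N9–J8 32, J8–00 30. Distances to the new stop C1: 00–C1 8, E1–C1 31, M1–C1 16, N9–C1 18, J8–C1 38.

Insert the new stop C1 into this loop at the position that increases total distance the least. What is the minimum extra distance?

Insertion cost between consecutive stops i–j is d(i,C1) + d(C1,j) − d(i,j):
  between 00 and E1: 8 + 31 − 25 = 14
  between E1 and M1: 31 + 16 − 29 = 18
  between M1 and N9: 16 + 18 − 7 = 27
  between N9 and J8: 18 + 38 − 32 = 24
  between J8 and 00: 38 + 8 − 30 = 16
Cheapest insertion is between 00 and E1, adding 14.
New total = 123 + 14 = 137.

Minimum extra distance: 14 km, inserting C1 between 00 and E1.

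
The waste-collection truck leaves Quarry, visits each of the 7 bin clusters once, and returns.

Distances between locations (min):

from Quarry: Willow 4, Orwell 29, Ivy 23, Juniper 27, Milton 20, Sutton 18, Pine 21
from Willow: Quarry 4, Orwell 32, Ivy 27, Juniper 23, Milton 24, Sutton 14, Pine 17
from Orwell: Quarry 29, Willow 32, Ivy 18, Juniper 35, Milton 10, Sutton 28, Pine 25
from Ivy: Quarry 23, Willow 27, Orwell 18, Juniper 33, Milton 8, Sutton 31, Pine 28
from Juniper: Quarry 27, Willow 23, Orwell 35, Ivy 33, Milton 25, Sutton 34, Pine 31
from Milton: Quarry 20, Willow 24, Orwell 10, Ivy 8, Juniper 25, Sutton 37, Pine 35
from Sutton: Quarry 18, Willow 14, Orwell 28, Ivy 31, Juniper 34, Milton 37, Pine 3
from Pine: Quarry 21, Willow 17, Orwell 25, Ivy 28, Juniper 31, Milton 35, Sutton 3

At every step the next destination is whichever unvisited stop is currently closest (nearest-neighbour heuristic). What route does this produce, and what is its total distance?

At Quarry the remaining stops are Willow 4, Sutton 18, Milton 20, Pine 21, Ivy 23, Juniper 27, Orwell 29; go to Willow.
At Willow the remaining stops are Sutton 14, Pine 17, Juniper 23, Milton 24, Ivy 27, Orwell 32; go to Sutton.
At Sutton the remaining stops are Pine 3, Orwell 28, Ivy 31, Juniper 34, Milton 37; go to Pine.
At Pine the remaining stops are Orwell 25, Ivy 28, Juniper 31, Milton 35; go to Orwell.
At Orwell the remaining stops are Milton 10, Ivy 18, Juniper 35; go to Milton.
At Milton the remaining stops are Ivy 8, Juniper 25; go to Ivy.
At Ivy the remaining stops are Juniper 33; go to Juniper.
Return Juniper→Quarry: 27.
Total = 4 + 14 + 3 + 25 + 10 + 8 + 33 + 27 = 124.

124 min along Quarry → Willow → Sutton → Pine → Orwell → Milton → Ivy → Juniper → Quarry.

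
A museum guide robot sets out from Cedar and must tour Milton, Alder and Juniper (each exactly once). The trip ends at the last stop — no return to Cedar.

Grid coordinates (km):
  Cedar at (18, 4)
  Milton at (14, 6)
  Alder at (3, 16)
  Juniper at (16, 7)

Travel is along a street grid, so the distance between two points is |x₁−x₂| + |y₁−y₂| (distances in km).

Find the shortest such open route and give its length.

There are 3! = 6 possible orderings.
Cedar → Milton → Alder → Juniper: 6+21+22 = 49
Cedar → Milton → Juniper → Alder: 6+3+22 = 31
Cedar → Alder → Milton → Juniper: 27+21+3 = 51
Cedar → Alder → Juniper → Milton: 27+22+3 = 52
Cedar → Juniper → Milton → Alder: 5+3+21 = 29
Cedar → Juniper → Alder → Milton: 5+22+21 = 48
The minimum is 29.
One shortest path: Cedar → Juniper → Milton → Alder.

Minimum one-way distance = 29 km.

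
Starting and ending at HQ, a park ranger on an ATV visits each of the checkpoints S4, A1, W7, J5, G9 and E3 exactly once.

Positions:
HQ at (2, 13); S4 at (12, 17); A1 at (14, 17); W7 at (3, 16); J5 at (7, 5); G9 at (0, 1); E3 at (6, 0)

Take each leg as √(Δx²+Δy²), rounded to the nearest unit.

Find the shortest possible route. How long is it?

HQ - S4 - A1 - W7 - J5 - G9 - E3 - HQ: 11+2+11+12+8+6+14 = 64
HQ - S4 - A1 - W7 - J5 - E3 - G9 - HQ: 11+2+11+12+5+6+12 = 59
HQ - S4 - A1 - W7 - G9 - J5 - E3 - HQ: 11+2+11+15+8+5+14 = 66
HQ - S4 - A1 - W7 - G9 - E3 - J5 - HQ: 11+2+11+15+6+5+9 = 59
HQ - S4 - A1 - W7 - E3 - J5 - G9 - HQ: 11+2+11+16+5+8+12 = 65
HQ - S4 - A1 - W7 - E3 - G9 - J5 - HQ: 11+2+11+16+6+8+9 = 63
HQ - S4 - A1 - J5 - W7 - G9 - E3 - HQ: 11+2+14+12+15+6+14 = 74
HQ - S4 - A1 - J5 - W7 - E3 - G9 - HQ: 11+2+14+12+16+6+12 = 73
… (352 more)
HQ - W7 - S4 - A1 - J5 - E3 - G9 - HQ: 3+9+2+14+5+6+12 = 51  ← best
The minimum is 51.
One optimal route: HQ → W7 → S4 → A1 → J5 → E3 → G9 → HQ (or its reverse).

51 — the shortest possible round trip.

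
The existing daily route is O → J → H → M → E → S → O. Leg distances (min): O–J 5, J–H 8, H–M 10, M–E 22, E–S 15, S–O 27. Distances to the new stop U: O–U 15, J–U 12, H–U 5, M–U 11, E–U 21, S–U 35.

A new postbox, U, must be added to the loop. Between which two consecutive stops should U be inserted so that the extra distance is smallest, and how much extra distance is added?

Insertion cost between consecutive stops i–j is d(i,U) + d(U,j) − d(i,j):
  between O and J: 15 + 12 − 5 = 22
  between J and H: 12 + 5 − 8 = 9
  between H and M: 5 + 11 − 10 = 6
  between M and E: 11 + 21 − 22 = 10
  between E and S: 21 + 35 − 15 = 41
  between S and O: 35 + 15 − 27 = 23
Cheapest insertion is between H and M, adding 6.
New total = 87 + 6 = 93.

Adding 6 min by placing U on the H–M leg.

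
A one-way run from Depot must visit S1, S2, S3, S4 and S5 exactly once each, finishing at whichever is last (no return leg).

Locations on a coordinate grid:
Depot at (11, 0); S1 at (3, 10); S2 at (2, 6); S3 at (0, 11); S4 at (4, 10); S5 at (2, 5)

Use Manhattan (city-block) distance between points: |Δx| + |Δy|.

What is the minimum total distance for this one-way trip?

Shortest open route: 26.

There are 5! = 120 possible orderings.
Depot - S1 - S2 - S3 - S4 - S5: 18+5+7+5+7 = 42
Depot - S1 - S2 - S3 - S5 - S4: 18+5+7+8+7 = 45
Depot - S1 - S2 - S4 - S3 - S5: 18+5+6+5+8 = 42
Depot - S1 - S2 - S4 - S5 - S3: 18+5+6+7+8 = 44
Depot - S1 - S2 - S5 - S3 - S4: 18+5+1+8+5 = 37
Depot - S1 - S2 - S5 - S4 - S3: 18+5+1+7+5 = 36
Depot - S1 - S3 - S2 - S4 - S5: 18+4+7+6+7 = 42
Depot - S1 - S3 - S2 - S5 - S4: 18+4+7+1+7 = 37
Depot - S1 - S3 - S4 - S2 - S5: 18+4+5+6+1 = 34
Depot - S1 - S3 - S4 - S5 - S2: 18+4+5+7+1 = 35
Depot - S1 - S3 - S5 - S2 - S4: 18+4+8+1+6 = 37
Depot - S1 - S3 - S5 - S4 - S2: 18+4+8+7+6 = 43
Depot - S1 - S4 - S2 - S3 - S5: 18+1+6+7+8 = 40
Depot - S1 - S4 - S2 - S5 - S3: 18+1+6+1+8 = 34
… (106 more)
Depot - S5 - S2 - S1 - S4 - S3: 14+1+5+1+5 = 26  ← best
The minimum is 26.
One shortest path: Depot → S5 → S2 → S1 → S4 → S3.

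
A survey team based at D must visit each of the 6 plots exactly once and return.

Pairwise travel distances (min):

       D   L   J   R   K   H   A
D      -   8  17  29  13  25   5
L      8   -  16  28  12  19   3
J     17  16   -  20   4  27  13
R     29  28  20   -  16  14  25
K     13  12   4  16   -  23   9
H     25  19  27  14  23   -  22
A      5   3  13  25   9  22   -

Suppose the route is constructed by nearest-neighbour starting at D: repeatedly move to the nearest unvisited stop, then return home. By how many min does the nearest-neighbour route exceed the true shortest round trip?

From D: A=5, L=8, K=13, J=17, H=25, R=29 → choose A (5).
From A: L=3, K=9, J=13, H=22, R=25 → choose L (3).
From L: K=12, J=16, H=19, R=28 → choose K (12).
From K: J=4, R=16, H=23 → choose J (4).
From J: R=20, H=27 → choose R (20).
From R: H=14 → choose H (14).
NN route D → A → L → K → J → R → H → D costs 83.
Optimal: D → J → K → R → H → L → A → D costs 78 (by enumerating all 360 distinct tours).
Excess = 83 − 78 = 5.

5 min longer than the optimal tour.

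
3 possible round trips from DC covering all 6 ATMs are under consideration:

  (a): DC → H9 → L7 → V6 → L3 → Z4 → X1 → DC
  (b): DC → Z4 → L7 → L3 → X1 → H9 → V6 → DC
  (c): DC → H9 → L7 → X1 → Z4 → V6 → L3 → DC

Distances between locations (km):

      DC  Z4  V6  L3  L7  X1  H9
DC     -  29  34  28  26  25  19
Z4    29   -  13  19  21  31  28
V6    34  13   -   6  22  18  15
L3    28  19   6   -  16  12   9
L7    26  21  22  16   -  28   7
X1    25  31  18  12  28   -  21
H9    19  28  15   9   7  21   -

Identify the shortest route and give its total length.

(a): 19 + 7 + 22 + 6 + 19 + 31 + 25 = 129
(b): 29 + 21 + 16 + 12 + 21 + 15 + 34 = 148
(c): 19 + 7 + 28 + 31 + 13 + 6 + 28 = 132

Shortest is (a), total 129 km.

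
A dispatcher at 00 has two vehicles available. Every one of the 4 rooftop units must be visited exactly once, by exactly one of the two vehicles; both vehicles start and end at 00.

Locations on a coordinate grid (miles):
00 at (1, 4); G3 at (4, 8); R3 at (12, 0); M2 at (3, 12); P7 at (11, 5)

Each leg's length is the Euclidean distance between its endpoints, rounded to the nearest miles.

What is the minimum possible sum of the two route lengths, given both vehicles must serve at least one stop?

Minimum combined distance: 44 miles.

Try each way of splitting the stops between the two vehicles (each non-empty) and, for each split, find the best tour for each vehicle:
  {G3} + {R3, M2, P7}: 10 + 36 = 46
  {R3} + {G3, M2, P7}: 24 + 30 = 54
  {G3, R3} + {M2, P7}: 28 + 29 = 57
  {M2} + {G3, R3, P7}: 16 + 30 = 46
  {G3, M2} + {R3, P7}: 17 + 27 = 44
  {R3, M2} + {G3, P7}: 35 + 23 = 58
  … (7 splits in total)
Best: vehicle 1 00 → G3 → M2 → 00 = 17; vehicle 2 00 → R3 → P7 → 00 = 27; combined 44.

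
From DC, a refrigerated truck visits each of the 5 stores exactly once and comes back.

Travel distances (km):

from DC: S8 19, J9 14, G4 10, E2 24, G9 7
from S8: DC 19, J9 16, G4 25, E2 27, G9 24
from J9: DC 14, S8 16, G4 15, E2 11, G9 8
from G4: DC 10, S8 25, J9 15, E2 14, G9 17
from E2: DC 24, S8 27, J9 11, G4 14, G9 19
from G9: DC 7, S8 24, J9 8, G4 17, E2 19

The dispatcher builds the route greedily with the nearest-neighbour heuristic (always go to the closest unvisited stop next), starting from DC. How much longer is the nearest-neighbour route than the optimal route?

DC: G9=7, G4=10, J9=14, S8=19, E2=24 ⇒ G9
G9: J9=8, G4=17, E2=19, S8=24 ⇒ J9
J9: E2=11, G4=15, S8=16 ⇒ E2
E2: G4=14, S8=27 ⇒ G4
G4: S8=25 ⇒ S8
NN route DC → G9 → J9 → E2 → G4 → S8 → DC costs 84.
Optimal: DC → G4 → E2 → S8 → J9 → G9 → DC costs 82 (by enumerating all 60 distinct tours).
Excess = 84 − 82 = 2.

2 km longer than the optimal tour.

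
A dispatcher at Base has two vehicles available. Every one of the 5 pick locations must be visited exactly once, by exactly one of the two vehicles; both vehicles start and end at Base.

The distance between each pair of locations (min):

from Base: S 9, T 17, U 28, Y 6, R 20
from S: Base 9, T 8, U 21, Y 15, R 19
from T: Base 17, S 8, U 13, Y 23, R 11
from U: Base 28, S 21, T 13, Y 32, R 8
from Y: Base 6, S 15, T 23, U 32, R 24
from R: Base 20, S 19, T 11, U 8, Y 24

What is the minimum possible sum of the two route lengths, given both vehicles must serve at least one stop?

Try each way of splitting the stops between the two vehicles (each non-empty) and, for each split, find the best tour for each vehicle:
  {S} + {T, U, Y, R}: 18 + 68 = 86
  {T} + {S, U, Y, R}: 34 + 68 = 102
  {S, T} + {U, Y, R}: 34 + 66 = 100
  {U} + {S, T, Y, R}: 56 + 58 = 114
  {S, U} + {T, Y, R}: 58 + 58 = 116
  {T, U} + {S, Y, R}: 58 + 58 = 116
  … (15 splits in total)
  {Y} + {S, T, U, R}: 12 + 58 = 70  ← best
Best: vehicle 1 Base → Y → Base = 12; vehicle 2 Base → S → T → U → R → Base = 58; combined 70.

Minimum combined distance: 70 min.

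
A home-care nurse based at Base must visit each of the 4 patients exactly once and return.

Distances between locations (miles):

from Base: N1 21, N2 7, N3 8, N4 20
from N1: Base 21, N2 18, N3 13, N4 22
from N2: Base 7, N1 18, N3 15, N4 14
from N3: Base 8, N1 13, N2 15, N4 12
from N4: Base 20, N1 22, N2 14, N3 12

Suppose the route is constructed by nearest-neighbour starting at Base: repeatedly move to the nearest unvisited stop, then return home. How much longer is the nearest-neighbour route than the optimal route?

Base: N2=7, N3=8, N4=20, N1=21 ⇒ N2
N2: N4=14, N3=15, N1=18 ⇒ N4
N4: N3=12, N1=22 ⇒ N3
N3: N1=13 ⇒ N1
NN route Base → N2 → N4 → N3 → N1 → Base costs 67.
Optimal: Base → N2 → N4 → N1 → N3 → Base costs 64 (by enumerating all 12 distinct tours).
Excess = 67 − 64 = 3.

The nearest-neighbour route is 3 miles longer than optimal.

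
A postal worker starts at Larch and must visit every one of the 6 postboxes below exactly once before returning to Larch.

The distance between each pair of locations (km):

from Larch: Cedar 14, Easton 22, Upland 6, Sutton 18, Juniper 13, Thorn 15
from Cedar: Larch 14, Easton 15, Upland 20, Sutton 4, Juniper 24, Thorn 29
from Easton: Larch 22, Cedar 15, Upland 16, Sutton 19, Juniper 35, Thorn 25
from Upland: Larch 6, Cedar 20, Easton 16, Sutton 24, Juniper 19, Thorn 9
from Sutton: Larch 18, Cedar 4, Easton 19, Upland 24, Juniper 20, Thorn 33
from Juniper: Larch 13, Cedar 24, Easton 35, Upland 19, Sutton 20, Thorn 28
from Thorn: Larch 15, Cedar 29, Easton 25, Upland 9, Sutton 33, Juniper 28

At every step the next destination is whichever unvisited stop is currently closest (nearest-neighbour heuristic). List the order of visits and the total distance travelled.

From Larch: distances to unvisited — Upland=6, Juniper=13, Cedar=14, Thorn=15, Sutton=18, Easton=22. Nearest is Upland (6).
From Upland: distances to unvisited — Thorn=9, Easton=16, Juniper=19, Cedar=20, Sutton=24. Nearest is Thorn (9).
From Thorn: distances to unvisited — Easton=25, Juniper=28, Cedar=29, Sutton=33. Nearest is Easton (25).
From Easton: distances to unvisited — Cedar=15, Sutton=19, Juniper=35. Nearest is Cedar (15).
From Cedar: distances to unvisited — Sutton=4, Juniper=24. Nearest is Sutton (4).
From Sutton: distances to unvisited — Juniper=20. Nearest is Juniper (20).
Return Juniper→Larch: 13.
Total = 6 + 9 + 25 + 15 + 4 + 20 + 13 = 92.

Nearest-neighbour total = 92 km; route Larch → Upland → Thorn → Easton → Cedar → Sutton → Juniper → Larch.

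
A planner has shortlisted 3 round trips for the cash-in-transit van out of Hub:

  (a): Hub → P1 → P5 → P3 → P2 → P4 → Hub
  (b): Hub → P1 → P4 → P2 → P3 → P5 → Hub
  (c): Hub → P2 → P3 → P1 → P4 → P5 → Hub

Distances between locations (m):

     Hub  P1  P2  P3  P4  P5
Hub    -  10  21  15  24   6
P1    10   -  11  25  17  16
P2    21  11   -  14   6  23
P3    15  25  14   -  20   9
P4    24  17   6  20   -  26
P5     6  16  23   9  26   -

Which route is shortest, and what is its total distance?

62 m — (b) is the shortest.

(a): 10 + 16 + 9 + 14 + 6 + 24 = 79
(b): 10 + 17 + 6 + 14 + 9 + 6 = 62
(c): 21 + 14 + 25 + 17 + 26 + 6 = 109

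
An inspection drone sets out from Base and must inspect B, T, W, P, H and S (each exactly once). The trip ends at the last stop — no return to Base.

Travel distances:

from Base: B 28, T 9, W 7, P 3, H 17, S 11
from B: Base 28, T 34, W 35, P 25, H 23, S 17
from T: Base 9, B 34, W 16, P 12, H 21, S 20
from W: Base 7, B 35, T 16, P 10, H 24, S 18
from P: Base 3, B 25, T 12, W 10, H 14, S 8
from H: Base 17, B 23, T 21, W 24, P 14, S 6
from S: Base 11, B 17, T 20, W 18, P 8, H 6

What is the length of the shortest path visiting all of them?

72 — the minimum one-way total.

There are 6! = 720 possible orderings.
Base→B→T→W→P→H→S: 28+34+16+10+14+6 = 108
Base→B→T→W→P→S→H: 28+34+16+10+8+6 = 102
Base→B→T→W→H→P→S: 28+34+16+24+14+8 = 124
Base→B→T→W→H→S→P: 28+34+16+24+6+8 = 116
Base→B→T→W→S→P→H: 28+34+16+18+8+14 = 118
Base→B→T→W→S→H→P: 28+34+16+18+6+14 = 116
Base→B→T→P→W→H→S: 28+34+12+10+24+6 = 114
Base→B→T→P→W→S→H: 28+34+12+10+18+6 = 108
… (712 more)
Base→T→W→P→H→S→B: 9+16+10+14+6+17 = 72  ← best
The minimum is 72.
One shortest path: Base → T → W → P → H → S → B.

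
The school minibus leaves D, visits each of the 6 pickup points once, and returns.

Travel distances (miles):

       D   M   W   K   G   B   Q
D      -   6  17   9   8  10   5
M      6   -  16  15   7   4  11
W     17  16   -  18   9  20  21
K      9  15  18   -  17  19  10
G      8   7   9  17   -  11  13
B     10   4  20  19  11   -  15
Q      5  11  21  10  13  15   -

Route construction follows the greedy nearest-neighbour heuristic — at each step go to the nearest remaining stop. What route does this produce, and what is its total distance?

Nearest-neighbour total = 71 miles; route D → Q → K → M → B → G → W → D.

D → [Q:5 / M:6 / G:8 / K:9 / B:10 / W:17] → Q (5)
Q → [K:10 / M:11 / G:13 / B:15 / W:21] → K (10)
K → [M:15 / G:17 / W:18 / B:19] → M (15)
M → [B:4 / G:7 / W:16] → B (4)
B → [G:11 / W:20] → G (11)
G → [W:9] → W (9)
Return W→D: 17.
Total = 5 + 10 + 15 + 4 + 11 + 9 + 17 = 71.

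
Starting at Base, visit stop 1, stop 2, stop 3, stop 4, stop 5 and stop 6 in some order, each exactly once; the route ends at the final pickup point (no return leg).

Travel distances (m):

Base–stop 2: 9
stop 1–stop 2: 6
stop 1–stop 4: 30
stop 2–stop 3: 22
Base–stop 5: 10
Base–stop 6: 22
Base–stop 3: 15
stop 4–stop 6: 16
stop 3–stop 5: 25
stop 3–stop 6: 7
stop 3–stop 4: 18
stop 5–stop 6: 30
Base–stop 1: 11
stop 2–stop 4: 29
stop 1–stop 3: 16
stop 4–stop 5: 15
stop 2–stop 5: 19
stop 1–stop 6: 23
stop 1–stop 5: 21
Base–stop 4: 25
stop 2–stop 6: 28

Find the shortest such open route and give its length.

69 m — the minimum one-way total.

There are 6! = 720 possible orderings.
Base - stop 1 - stop 2 - stop 3 - stop 4 - stop 5 - stop 6: 11+6+22+18+15+30 = 102
Base - stop 1 - stop 2 - stop 3 - stop 4 - stop 6 - stop 5: 11+6+22+18+16+30 = 103
Base - stop 1 - stop 2 - stop 3 - stop 5 - stop 4 - stop 6: 11+6+22+25+15+16 = 95
Base - stop 1 - stop 2 - stop 3 - stop 5 - stop 6 - stop 4: 11+6+22+25+30+16 = 110
Base - stop 1 - stop 2 - stop 3 - stop 6 - stop 4 - stop 5: 11+6+22+7+16+15 = 77
Base - stop 1 - stop 2 - stop 3 - stop 6 - stop 5 - stop 4: 11+6+22+7+30+15 = 91
Base - stop 1 - stop 2 - stop 4 - stop 3 - stop 5 - stop 6: 11+6+29+18+25+30 = 119
Base - stop 1 - stop 2 - stop 4 - stop 3 - stop 6 - stop 5: 11+6+29+18+7+30 = 101
… (712 more)
Base - stop 2 - stop 1 - stop 3 - stop 6 - stop 4 - stop 5: 9+6+16+7+16+15 = 69  ← best
The minimum is 69.
One shortest path: Base → stop 2 → stop 1 → stop 3 → stop 6 → stop 4 → stop 5.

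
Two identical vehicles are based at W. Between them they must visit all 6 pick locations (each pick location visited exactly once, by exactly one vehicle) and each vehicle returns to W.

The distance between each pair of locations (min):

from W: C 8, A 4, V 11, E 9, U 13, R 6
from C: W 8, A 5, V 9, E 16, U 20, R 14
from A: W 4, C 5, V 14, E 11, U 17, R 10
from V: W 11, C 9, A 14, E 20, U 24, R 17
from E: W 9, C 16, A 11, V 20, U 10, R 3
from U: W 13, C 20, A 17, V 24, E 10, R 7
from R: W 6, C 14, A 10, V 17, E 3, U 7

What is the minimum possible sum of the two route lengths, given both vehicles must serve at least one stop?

Minimum combined distance: 61 min.

There are 2^5 − 1 = 31 ways to divide the 6 stops into two non-empty groups. For each, the best each vehicle can do is its own shortest tour through its group:
  {C} + {A, V, E, U, R}: 16 + 59 = 75
  {A} + {C, V, E, U, R}: 8 + 59 = 67
  {C, A} + {V, E, U, R}: 17 + 54 = 71
  {V} + {C, A, E, U, R}: 22 + 47 = 69
  {C, V} + {A, E, U, R}: 28 + 38 = 66
  {A, V} + {C, E, U, R}: 29 + 47 = 76
  … (31 splits in total)
  {C, A, V} + {E, U, R}: 29 + 32 = 61  ← best
Best: vehicle 1 W → A → C → V → W = 29; vehicle 2 W → E → U → R → W = 32; combined 61.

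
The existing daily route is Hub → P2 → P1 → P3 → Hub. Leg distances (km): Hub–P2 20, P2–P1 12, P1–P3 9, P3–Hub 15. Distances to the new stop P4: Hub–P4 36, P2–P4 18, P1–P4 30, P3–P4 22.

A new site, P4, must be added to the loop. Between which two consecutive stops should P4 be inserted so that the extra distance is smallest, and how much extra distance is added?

Insertion cost between consecutive stops i–j is d(i,P4) + d(P4,j) − d(i,j):
  between Hub and P2: 36 + 18 − 20 = 34
  between P2 and P1: 18 + 30 − 12 = 36
  between P1 and P3: 30 + 22 − 9 = 43
  between P3 and Hub: 22 + 36 − 15 = 43
Cheapest insertion is between Hub and P2, adding 34.
New total = 56 + 34 = 90.

Adding 34 km by placing P4 on the Hub–P2 leg.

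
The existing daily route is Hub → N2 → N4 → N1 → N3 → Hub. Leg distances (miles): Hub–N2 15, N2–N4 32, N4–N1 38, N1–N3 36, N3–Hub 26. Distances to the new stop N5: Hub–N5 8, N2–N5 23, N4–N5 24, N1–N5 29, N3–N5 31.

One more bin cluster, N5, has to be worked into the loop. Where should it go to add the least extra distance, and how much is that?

+13 miles — insert N5 between N3 and Hub.

Insertion cost between consecutive stops i–j is d(i,N5) + d(N5,j) − d(i,j):
  between Hub and N2: 8 + 23 − 15 = 16
  between N2 and N4: 23 + 24 − 32 = 15
  between N4 and N1: 24 + 29 − 38 = 15
  between N1 and N3: 29 + 31 − 36 = 24
  between N3 and Hub: 31 + 8 − 26 = 13
Cheapest insertion is between N3 and Hub, adding 13.
New total = 147 + 13 = 160.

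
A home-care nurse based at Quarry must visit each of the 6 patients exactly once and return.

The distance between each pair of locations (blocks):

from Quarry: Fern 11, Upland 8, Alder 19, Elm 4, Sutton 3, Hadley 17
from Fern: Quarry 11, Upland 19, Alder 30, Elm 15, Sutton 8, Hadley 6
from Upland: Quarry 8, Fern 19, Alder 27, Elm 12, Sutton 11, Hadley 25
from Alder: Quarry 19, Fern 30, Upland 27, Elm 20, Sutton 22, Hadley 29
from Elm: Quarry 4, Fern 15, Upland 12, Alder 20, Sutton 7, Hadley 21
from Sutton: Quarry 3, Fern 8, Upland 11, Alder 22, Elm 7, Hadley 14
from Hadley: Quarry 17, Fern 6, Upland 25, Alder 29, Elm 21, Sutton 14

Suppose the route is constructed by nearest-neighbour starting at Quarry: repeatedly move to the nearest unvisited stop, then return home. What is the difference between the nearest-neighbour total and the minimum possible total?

The nearest-neighbour route is 9 blocks longer than optimal.

Quarry: Sutton=3, Elm=4, Upland=8, Fern=11, Hadley=17, Alder=19 ⇒ Sutton
Sutton: Elm=7, Fern=8, Upland=11, Hadley=14, Alder=22 ⇒ Elm
Elm: Upland=12, Fern=15, Alder=20, Hadley=21 ⇒ Upland
Upland: Fern=19, Hadley=25, Alder=27 ⇒ Fern
Fern: Hadley=6, Alder=30 ⇒ Hadley
Hadley: Alder=29 ⇒ Alder
NN route Quarry → Sutton → Elm → Upland → Fern → Hadley → Alder → Quarry costs 95.
Optimal: Quarry → Upland → Elm → Alder → Hadley → Fern → Sutton → Quarry costs 86 (by enumerating all 360 distinct tours).
Excess = 95 − 86 = 9.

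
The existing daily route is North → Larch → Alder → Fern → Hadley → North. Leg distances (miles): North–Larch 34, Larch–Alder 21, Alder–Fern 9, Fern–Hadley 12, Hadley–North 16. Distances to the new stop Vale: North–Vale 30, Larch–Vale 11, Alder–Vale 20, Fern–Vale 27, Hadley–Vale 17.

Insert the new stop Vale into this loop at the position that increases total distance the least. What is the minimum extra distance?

Adding 7 miles by placing Vale on the North–Larch leg.

Insertion cost between consecutive stops i–j is d(i,Vale) + d(Vale,j) − d(i,j):
  between North and Larch: 30 + 11 − 34 = 7
  between Larch and Alder: 11 + 20 − 21 = 10
  between Alder and Fern: 20 + 27 − 9 = 38
  between Fern and Hadley: 27 + 17 − 12 = 32
  between Hadley and North: 17 + 30 − 16 = 31
Cheapest insertion is between North and Larch, adding 7.
New total = 92 + 7 = 99.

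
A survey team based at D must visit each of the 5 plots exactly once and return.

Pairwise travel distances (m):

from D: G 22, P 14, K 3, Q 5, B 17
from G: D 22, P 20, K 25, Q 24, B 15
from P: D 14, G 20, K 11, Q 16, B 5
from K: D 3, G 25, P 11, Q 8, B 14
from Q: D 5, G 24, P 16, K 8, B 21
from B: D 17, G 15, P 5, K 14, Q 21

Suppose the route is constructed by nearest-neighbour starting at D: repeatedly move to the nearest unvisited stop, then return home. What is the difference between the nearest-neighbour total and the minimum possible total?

6 m longer than the optimal tour.

From D: K=3, Q=5, P=14, B=17, G=22 → choose K (3).
From K: Q=8, P=11, B=14, G=25 → choose Q (8).
From Q: P=16, B=21, G=24 → choose P (16).
From P: B=5, G=20 → choose B (5).
From B: G=15 → choose G (15).
NN route D → K → Q → P → B → G → D costs 69.
Optimal: D → K → P → B → G → Q → D costs 63 (by enumerating all 60 distinct tours).
Excess = 69 − 63 = 6.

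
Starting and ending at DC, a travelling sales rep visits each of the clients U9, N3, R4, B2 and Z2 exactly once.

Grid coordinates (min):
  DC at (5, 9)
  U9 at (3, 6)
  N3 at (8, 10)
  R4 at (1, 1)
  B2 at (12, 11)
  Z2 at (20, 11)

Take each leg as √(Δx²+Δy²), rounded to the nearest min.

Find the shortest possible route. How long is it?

45 min — the shortest possible round trip.

There are 60 distinct closed tours to check (reversals are equivalent).
DC - U9 - N3 - R4 - B2 - Z2 - DC: 4+6+11+15+8+15 = 59
DC - U9 - N3 - R4 - Z2 - B2 - DC: 4+6+11+21+8+7 = 57
DC - U9 - N3 - B2 - R4 - Z2 - DC: 4+6+4+15+21+15 = 65
DC - U9 - N3 - B2 - Z2 - R4 - DC: 4+6+4+8+21+9 = 52
DC - U9 - N3 - Z2 - R4 - B2 - DC: 4+6+12+21+15+7 = 65
DC - U9 - N3 - Z2 - B2 - R4 - DC: 4+6+12+8+15+9 = 54
DC - U9 - R4 - N3 - B2 - Z2 - DC: 4+5+11+4+8+15 = 47
DC - U9 - R4 - N3 - Z2 - B2 - DC: 4+5+11+12+8+7 = 47
DC - U9 - R4 - B2 - N3 - Z2 - DC: 4+5+15+4+12+15 = 55
DC - U9 - R4 - B2 - Z2 - N3 - DC: 4+5+15+8+12+3 = 47
DC - U9 - R4 - Z2 - N3 - B2 - DC: 4+5+21+12+4+7 = 53
DC - U9 - R4 - Z2 - B2 - N3 - DC: 4+5+21+8+4+3 = 45
DC - U9 - B2 - N3 - R4 - Z2 - DC: 4+10+4+11+21+15 = 65
DC - U9 - B2 - N3 - Z2 - R4 - DC: 4+10+4+12+21+9 = 60
… (46 more)
The minimum is 45.
One optimal route: DC → U9 → R4 → Z2 → B2 → N3 → DC (or its reverse).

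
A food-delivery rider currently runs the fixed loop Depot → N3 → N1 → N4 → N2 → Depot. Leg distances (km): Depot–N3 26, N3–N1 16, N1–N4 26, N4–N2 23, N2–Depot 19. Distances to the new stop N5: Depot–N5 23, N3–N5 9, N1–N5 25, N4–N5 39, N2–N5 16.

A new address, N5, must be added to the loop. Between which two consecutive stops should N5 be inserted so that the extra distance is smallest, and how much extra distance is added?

Adding 6 km by placing N5 on the Depot–N3 leg.

Insertion cost between consecutive stops i–j is d(i,N5) + d(N5,j) − d(i,j):
  between Depot and N3: 23 + 9 − 26 = 6
  between N3 and N1: 9 + 25 − 16 = 18
  between N1 and N4: 25 + 39 − 26 = 38
  between N4 and N2: 39 + 16 − 23 = 32
  between N2 and Depot: 16 + 23 − 19 = 20
Cheapest insertion is between Depot and N3, adding 6.
New total = 110 + 6 = 116.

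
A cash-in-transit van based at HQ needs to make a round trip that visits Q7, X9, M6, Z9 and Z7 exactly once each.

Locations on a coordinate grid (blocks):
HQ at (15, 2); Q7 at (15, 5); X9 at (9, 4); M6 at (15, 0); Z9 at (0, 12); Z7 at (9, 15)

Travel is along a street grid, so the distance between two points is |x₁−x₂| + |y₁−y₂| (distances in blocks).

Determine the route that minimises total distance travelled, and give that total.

Minimum total distance: 60 blocks.

There are 60 distinct closed tours to check (reversals are equivalent).
HQ → Q7 → X9 → M6 → Z9 → Z7 → HQ: 3+7+10+27+12+19 = 78
HQ → Q7 → X9 → M6 → Z7 → Z9 → HQ: 3+7+10+21+12+25 = 78
HQ → Q7 → X9 → Z9 → M6 → Z7 → HQ: 3+7+17+27+21+19 = 94
HQ → Q7 → X9 → Z9 → Z7 → M6 → HQ: 3+7+17+12+21+2 = 62
HQ → Q7 → X9 → Z7 → M6 → Z9 → HQ: 3+7+11+21+27+25 = 94
HQ → Q7 → X9 → Z7 → Z9 → M6 → HQ: 3+7+11+12+27+2 = 62
HQ → Q7 → M6 → X9 → Z9 → Z7 → HQ: 3+5+10+17+12+19 = 66
HQ → Q7 → M6 → X9 → Z7 → Z9 → HQ: 3+5+10+11+12+25 = 66
HQ → Q7 → M6 → Z9 → X9 → Z7 → HQ: 3+5+27+17+11+19 = 82
HQ → Q7 → M6 → Z9 → Z7 → X9 → HQ: 3+5+27+12+11+8 = 66
HQ → Q7 → M6 → Z7 → X9 → Z9 → HQ: 3+5+21+11+17+25 = 82
HQ → Q7 → M6 → Z7 → Z9 → X9 → HQ: 3+5+21+12+17+8 = 66
HQ → Q7 → Z9 → X9 → M6 → Z7 → HQ: 3+22+17+10+21+19 = 92
HQ → Q7 → Z9 → X9 → Z7 → M6 → HQ: 3+22+17+11+21+2 = 76
… (46 more)
HQ → Q7 → Z9 → Z7 → X9 → M6 → HQ: 3+22+12+11+10+2 = 60  ← best
The minimum is 60.
One optimal route: HQ → Q7 → Z9 → Z7 → X9 → M6 → HQ (or its reverse).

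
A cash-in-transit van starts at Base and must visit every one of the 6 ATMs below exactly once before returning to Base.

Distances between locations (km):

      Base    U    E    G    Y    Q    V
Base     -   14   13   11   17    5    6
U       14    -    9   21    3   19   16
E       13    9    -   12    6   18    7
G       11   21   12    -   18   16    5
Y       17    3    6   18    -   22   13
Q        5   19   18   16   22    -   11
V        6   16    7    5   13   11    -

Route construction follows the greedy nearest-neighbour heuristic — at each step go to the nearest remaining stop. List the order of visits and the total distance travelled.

Base → [Q:5 / V:6 / G:11 / E:13 / U:14 / Y:17] → Q (5)
Q → [V:11 / G:16 / E:18 / U:19 / Y:22] → V (11)
V → [G:5 / E:7 / Y:13 / U:16] → G (5)
G → [E:12 / Y:18 / U:21] → E (12)
E → [Y:6 / U:9] → Y (6)
Y → [U:3] → U (3)
Return U→Base: 14.
Total = 5 + 11 + 5 + 12 + 6 + 3 + 14 = 56.

56 km along Base → Q → V → G → E → Y → U → Base.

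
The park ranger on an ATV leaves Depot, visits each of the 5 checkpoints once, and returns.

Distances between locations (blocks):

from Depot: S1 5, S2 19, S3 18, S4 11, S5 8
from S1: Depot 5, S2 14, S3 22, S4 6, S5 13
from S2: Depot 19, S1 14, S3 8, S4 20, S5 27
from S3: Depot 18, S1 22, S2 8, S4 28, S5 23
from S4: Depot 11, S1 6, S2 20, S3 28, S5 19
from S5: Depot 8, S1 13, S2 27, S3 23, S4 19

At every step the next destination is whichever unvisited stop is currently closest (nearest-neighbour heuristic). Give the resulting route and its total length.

Depot → [S1:5 / S5:8 / S4:11 / S3:18 / S2:19] → S1 (5)
S1 → [S4:6 / S5:13 / S2:14 / S3:22] → S4 (6)
S4 → [S5:19 / S2:20 / S3:28] → S5 (19)
S5 → [S3:23 / S2:27] → S3 (23)
S3 → [S2:8] → S2 (8)
Return S2→Depot: 19.
Total = 5 + 6 + 19 + 23 + 8 + 19 = 80.

Nearest-neighbour total = 80 blocks; route Depot → S1 → S4 → S5 → S3 → S2 → Depot.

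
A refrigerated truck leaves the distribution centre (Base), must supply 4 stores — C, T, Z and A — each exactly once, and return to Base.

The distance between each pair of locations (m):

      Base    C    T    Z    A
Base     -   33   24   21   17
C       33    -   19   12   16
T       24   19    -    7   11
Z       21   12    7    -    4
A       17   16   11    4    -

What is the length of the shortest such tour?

Base → C → T → Z → A → Base: 33+19+7+4+17 = 80
Base → C → T → A → Z → Base: 33+19+11+4+21 = 88
Base → C → Z → T → A → Base: 33+12+7+11+17 = 80
Base → C → Z → A → T → Base: 33+12+4+11+24 = 84
Base → C → A → T → Z → Base: 33+16+11+7+21 = 88
Base → C → A → Z → T → Base: 33+16+4+7+24 = 84
Base → T → C → Z → A → Base: 24+19+12+4+17 = 76
Base → T → C → A → Z → Base: 24+19+16+4+21 = 84
Base → T → Z → C → A → Base: 24+7+12+16+17 = 76
Base → T → A → C → Z → Base: 24+11+16+12+21 = 84
Base → Z → C → T → A → Base: 21+12+19+11+17 = 80
Base → Z → T → C → A → Base: 21+7+19+16+17 = 80
The minimum is 76.
One optimal route: Base → T → C → Z → A → Base (or its reverse).

Minimum total distance: 76 m.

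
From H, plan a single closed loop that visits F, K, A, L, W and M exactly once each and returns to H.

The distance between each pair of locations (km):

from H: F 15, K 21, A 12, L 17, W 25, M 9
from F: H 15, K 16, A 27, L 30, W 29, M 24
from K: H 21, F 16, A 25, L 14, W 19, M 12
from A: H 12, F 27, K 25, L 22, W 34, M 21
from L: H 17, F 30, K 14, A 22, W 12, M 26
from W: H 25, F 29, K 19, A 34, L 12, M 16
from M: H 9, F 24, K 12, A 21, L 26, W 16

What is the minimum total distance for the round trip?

With 6 stops there are 6!/2 = 360 distinct round trips (a route and its reverse cost the same).
H - F - K - A - L - W - M - H: 15+16+25+22+12+16+9 = 115
H - F - K - A - L - M - W - H: 15+16+25+22+26+16+25 = 145
H - F - K - A - W - L - M - H: 15+16+25+34+12+26+9 = 137
H - F - K - A - W - M - L - H: 15+16+25+34+16+26+17 = 149
H - F - K - A - M - L - W - H: 15+16+25+21+26+12+25 = 140
H - F - K - A - M - W - L - H: 15+16+25+21+16+12+17 = 122
H - F - K - L - A - W - M - H: 15+16+14+22+34+16+9 = 126
H - F - K - L - A - M - W - H: 15+16+14+22+21+16+25 = 129
… (352 more)
H - F - K - M - W - L - A - H: 15+16+12+16+12+22+12 = 105  ← best
The minimum is 105.
One optimal route: H → F → K → M → W → L → A → H (or its reverse).

Minimum total distance: 105 km.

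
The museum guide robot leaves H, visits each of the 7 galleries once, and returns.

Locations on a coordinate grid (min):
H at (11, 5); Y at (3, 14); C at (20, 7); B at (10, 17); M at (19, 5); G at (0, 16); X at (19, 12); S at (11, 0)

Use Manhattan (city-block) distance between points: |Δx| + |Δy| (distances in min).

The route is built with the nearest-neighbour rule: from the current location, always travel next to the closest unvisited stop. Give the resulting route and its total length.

At H the remaining stops are S 5, M 8, C 11, B 13, X 15, Y 17, G 22; go to S.
At S the remaining stops are M 13, C 16, B 18, X 20, Y 22, G 27; go to M.
At M the remaining stops are C 3, X 7, B 21, Y 25, G 30; go to C.
At C the remaining stops are X 6, B 20, Y 24, G 29; go to X.
At X the remaining stops are B 14, Y 18, G 23; go to B.
At B the remaining stops are Y 10, G 11; go to Y.
At Y the remaining stops are G 5; go to G.
Return G→H: 22.
Total = 5 + 13 + 3 + 6 + 14 + 10 + 5 + 22 = 78.

Nearest-neighbour total = 78 min; route H → S → M → C → X → B → Y → G → H.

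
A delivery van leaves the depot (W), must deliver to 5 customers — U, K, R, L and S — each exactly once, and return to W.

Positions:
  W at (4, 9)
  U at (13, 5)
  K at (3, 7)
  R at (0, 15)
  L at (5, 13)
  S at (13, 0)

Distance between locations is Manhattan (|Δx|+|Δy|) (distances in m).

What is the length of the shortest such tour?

Minimum total distance: 58 m.

With 5 stops there are 5!/2 = 60 distinct round trips (a route and its reverse cost the same).
W → U → K → R → L → S → W: 13+12+11+7+21+18 = 82
W → U → K → R → S → L → W: 13+12+11+28+21+5 = 90
W → U → K → L → R → S → W: 13+12+8+7+28+18 = 86
W → U → K → L → S → R → W: 13+12+8+21+28+10 = 92
W → U → K → S → R → L → W: 13+12+17+28+7+5 = 82
W → U → K → S → L → R → W: 13+12+17+21+7+10 = 80
W → U → R → K → L → S → W: 13+23+11+8+21+18 = 94
W → U → R → K → S → L → W: 13+23+11+17+21+5 = 90
W → U → R → L → K → S → W: 13+23+7+8+17+18 = 86
W → U → R → L → S → K → W: 13+23+7+21+17+3 = 84
W → U → R → S → K → L → W: 13+23+28+17+8+5 = 94
W → U → R → S → L → K → W: 13+23+28+21+8+3 = 96
W → U → L → K → R → S → W: 13+16+8+11+28+18 = 94
W → U → L → K → S → R → W: 13+16+8+17+28+10 = 92
… (46 more)
W → U → S → K → R → L → W: 13+5+17+11+7+5 = 58  ← best
The minimum is 58.
One optimal route: W → U → S → K → R → L → W (or its reverse).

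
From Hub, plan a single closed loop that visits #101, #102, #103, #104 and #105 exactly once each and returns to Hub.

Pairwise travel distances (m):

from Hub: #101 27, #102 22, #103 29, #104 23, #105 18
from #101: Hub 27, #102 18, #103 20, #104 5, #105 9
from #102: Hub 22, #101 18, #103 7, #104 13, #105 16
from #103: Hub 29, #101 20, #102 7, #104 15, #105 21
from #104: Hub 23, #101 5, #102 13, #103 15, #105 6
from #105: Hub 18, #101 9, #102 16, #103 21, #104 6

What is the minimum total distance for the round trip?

There are 60 distinct closed tours to check (reversals are equivalent).
Hub → #101 → #102 → #103 → #104 → #105 → Hub: 27+18+7+15+6+18 = 91
Hub → #101 → #102 → #103 → #105 → #104 → Hub: 27+18+7+21+6+23 = 102
Hub → #101 → #102 → #104 → #103 → #105 → Hub: 27+18+13+15+21+18 = 112
Hub → #101 → #102 → #104 → #105 → #103 → Hub: 27+18+13+6+21+29 = 114
Hub → #101 → #102 → #105 → #103 → #104 → Hub: 27+18+16+21+15+23 = 120
Hub → #101 → #102 → #105 → #104 → #103 → Hub: 27+18+16+6+15+29 = 111
Hub → #101 → #103 → #102 → #104 → #105 → Hub: 27+20+7+13+6+18 = 91
Hub → #101 → #103 → #102 → #105 → #104 → Hub: 27+20+7+16+6+23 = 99
Hub → #101 → #103 → #104 → #102 → #105 → Hub: 27+20+15+13+16+18 = 109
Hub → #101 → #103 → #104 → #105 → #102 → Hub: 27+20+15+6+16+22 = 106
Hub → #101 → #103 → #105 → #102 → #104 → Hub: 27+20+21+16+13+23 = 120
Hub → #101 → #103 → #105 → #104 → #102 → Hub: 27+20+21+6+13+22 = 109
Hub → #101 → #104 → #102 → #103 → #105 → Hub: 27+5+13+7+21+18 = 91
Hub → #101 → #104 → #102 → #105 → #103 → Hub: 27+5+13+16+21+29 = 111
… (46 more)
Hub → #102 → #103 → #104 → #101 → #105 → Hub: 22+7+15+5+9+18 = 76  ← best
The minimum is 76.
One optimal route: Hub → #102 → #103 → #104 → #101 → #105 → Hub (or its reverse).

Minimum total distance: 76 m.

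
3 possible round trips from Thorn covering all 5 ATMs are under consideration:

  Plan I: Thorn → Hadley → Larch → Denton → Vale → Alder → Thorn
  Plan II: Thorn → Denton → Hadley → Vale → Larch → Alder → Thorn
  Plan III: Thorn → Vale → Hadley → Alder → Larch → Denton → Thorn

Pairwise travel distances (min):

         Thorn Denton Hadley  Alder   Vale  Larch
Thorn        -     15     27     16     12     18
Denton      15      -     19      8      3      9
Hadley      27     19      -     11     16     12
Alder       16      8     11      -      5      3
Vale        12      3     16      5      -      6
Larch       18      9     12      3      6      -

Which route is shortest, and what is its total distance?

66 min — Plan III is the shortest.

Plan I: 27 + 12 + 9 + 3 + 5 + 16 = 72
Plan II: 15 + 19 + 16 + 6 + 3 + 16 = 75
Plan III: 12 + 16 + 11 + 3 + 9 + 15 = 66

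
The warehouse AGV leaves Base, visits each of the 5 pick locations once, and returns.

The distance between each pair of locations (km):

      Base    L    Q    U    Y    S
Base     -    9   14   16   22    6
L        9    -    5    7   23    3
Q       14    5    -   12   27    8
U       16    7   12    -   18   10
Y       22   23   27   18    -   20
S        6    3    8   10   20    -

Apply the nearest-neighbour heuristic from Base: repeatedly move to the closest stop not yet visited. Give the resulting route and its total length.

Nearest-neighbour total = 66 km; route Base → S → L → Q → U → Y → Base.

At Base the remaining stops are S 6, L 9, Q 14, U 16, Y 22; go to S.
At S the remaining stops are L 3, Q 8, U 10, Y 20; go to L.
At L the remaining stops are Q 5, U 7, Y 23; go to Q.
At Q the remaining stops are U 12, Y 27; go to U.
At U the remaining stops are Y 18; go to Y.
Return Y→Base: 22.
Total = 6 + 3 + 5 + 12 + 18 + 22 = 66.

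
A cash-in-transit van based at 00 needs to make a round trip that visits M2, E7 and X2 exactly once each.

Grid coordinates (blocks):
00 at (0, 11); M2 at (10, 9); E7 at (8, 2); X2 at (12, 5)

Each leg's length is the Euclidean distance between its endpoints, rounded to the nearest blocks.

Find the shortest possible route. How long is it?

00 - M2 - E7 - X2 - 00: 10+7+5+13 = 35
00 - M2 - X2 - E7 - 00: 10+4+5+12 = 31
00 - E7 - M2 - X2 - 00: 12+7+4+13 = 36
The minimum is 31.
One optimal route: 00 → M2 → X2 → E7 → 00 (or its reverse).

Minimum total distance: 31 blocks.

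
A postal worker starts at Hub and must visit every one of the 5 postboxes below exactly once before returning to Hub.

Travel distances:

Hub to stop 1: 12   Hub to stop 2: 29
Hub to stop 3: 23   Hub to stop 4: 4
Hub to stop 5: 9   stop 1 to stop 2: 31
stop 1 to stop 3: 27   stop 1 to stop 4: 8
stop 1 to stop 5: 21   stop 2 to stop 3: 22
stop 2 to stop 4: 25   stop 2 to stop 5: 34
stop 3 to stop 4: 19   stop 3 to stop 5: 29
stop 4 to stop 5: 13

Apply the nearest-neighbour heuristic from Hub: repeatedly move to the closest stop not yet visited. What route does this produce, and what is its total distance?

Nearest-neighbour total = 113; route Hub → stop 4 → stop 1 → stop 5 → stop 3 → stop 2 → Hub.

Hub → [stop 4:4 / stop 5:9 / stop 1:12 / stop 3:23 / stop 2:29] → stop 4 (4)
stop 4 → [stop 1:8 / stop 5:13 / stop 3:19 / stop 2:25] → stop 1 (8)
stop 1 → [stop 5:21 / stop 3:27 / stop 2:31] → stop 5 (21)
stop 5 → [stop 3:29 / stop 2:34] → stop 3 (29)
stop 3 → [stop 2:22] → stop 2 (22)
Return stop 2→Hub: 29.
Total = 4 + 8 + 21 + 29 + 22 + 29 = 113.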